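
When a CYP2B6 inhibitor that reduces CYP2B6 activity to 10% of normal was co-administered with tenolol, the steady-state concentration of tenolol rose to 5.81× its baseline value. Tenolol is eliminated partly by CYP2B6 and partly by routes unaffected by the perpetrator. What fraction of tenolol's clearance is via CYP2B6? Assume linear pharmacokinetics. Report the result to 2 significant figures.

Let x = fm,CYP2B6. Because steady-state concentration ∝ 1/CL, relative clearance fell to 1/5.81 = 0.1721.
Setting x·0.1 + (1 − x) = 0.1721 and solving: x = (0.1721 − 1)/(0.1 − 1) = 0.92.

0.92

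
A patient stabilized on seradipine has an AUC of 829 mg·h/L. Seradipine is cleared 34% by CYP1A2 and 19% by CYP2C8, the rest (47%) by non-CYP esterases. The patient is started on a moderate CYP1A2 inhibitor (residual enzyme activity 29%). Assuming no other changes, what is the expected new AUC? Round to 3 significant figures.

1.09 × 10³ mg·h/L

CYP1A2: 0.34 × 0.29 = 0.0986
CYP2C8: 0.19 (unchanged)
Other: 0.47 (unchanged)
CL_new/CL_old = 0.0986 + 0.19 + 0.47 = 0.7586.
AUC ∝ 1/CL, so new value = 829 / 0.7586 = 1.09 × 10³ mg·h/L.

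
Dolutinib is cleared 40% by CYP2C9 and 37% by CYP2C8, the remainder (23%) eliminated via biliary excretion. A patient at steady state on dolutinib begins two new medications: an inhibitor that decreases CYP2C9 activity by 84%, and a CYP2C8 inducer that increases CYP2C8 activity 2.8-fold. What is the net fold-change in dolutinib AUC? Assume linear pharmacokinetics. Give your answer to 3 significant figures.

0.752

The CYP2C9 pathway (40% of clearance) drops to 0.16× activity: 0.4 × 0.16 = 0.064.
The CYP2C8 pathway (37% of clearance) is boosted to 2.8× activity: 0.37 × 2.8 = 1.036.
The remaining 23% of clearance is unaffected.
Relative clearance = 0.064 + 1.036 + 0.23 = 1.33.
Net AUC ratio = 1 / 1.33 = 0.752.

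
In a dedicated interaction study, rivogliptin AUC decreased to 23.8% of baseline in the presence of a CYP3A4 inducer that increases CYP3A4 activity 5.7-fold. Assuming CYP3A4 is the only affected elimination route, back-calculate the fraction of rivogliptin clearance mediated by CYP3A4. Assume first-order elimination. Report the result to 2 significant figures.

Call the CYP3A4 fraction fm. After the interaction, CL_new/CL_old = fm × 5.7 + (1 − fm).
AUC ratio = 1 / (new CL fraction), so new CL fraction = 1 / 0.238 = 4.202.
fm × 5.7 + 1 − fm = 4.202  ⇒  fm × (5.7 − 1) = 3.202  ⇒  fm = 0.68.

0.68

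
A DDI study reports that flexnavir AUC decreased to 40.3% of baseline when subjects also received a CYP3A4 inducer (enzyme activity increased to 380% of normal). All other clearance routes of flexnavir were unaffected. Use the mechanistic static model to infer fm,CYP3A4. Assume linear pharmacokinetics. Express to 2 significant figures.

0.53

Let x = fm,CYP3A4. Because AUC ∝ 1/CL, relative clearance rose to 1/0.403 = 2.481.
Setting x·3.8 + (1 − x) = 2.481 and solving: x = (2.481 − 1)/(3.8 − 1) = 0.53.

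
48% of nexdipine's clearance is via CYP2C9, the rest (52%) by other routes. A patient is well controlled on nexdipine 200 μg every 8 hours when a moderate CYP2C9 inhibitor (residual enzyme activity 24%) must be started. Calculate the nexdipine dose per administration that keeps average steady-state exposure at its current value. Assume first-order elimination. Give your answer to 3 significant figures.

The CYP2C9 pathway (48% of clearance) drops to 0.24× activity: 0.48 × 0.24 = 0.1152.
Non-CYP routes (52%) are unchanged.
New clearance relative to baseline: 0.1152 + 0.52 = 0.6352.
Exposure is unchanged when dose changes in proportion to clearance. New dose = 200 μg × 0.6352 = 127 μg.

127 μg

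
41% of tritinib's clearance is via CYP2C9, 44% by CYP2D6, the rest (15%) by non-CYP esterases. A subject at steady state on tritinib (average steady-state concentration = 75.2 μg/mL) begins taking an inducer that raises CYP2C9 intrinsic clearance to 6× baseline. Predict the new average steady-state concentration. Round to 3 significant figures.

The CYP2C9 pathway (41% of clearance) is boosted to 6× activity: 0.41 × 6 = 2.46.
CYP2D6 (44%) and the residual 15% are unaffected.
CL_new/CL_old = 2.46 + 0.44 + 0.15 = 3.05.
With dosing unchanged, average steady-state concentration scales as 1/CL: 75.2 / 3.05 = 24.7 μg/mL.

24.7 μg/mL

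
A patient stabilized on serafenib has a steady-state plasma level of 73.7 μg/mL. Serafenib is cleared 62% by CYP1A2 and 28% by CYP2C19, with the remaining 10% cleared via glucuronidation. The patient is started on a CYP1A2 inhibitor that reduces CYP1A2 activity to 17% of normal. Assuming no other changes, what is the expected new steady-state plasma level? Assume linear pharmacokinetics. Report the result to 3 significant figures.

152 μg/mL

The CYP1A2 pathway (62% of clearance) drops to 0.17× activity: 0.62 × 0.17 = 0.1054.
CYP2C19 (28%) and the residual 10% are unaffected.
Relative clearance = 0.1054 + 0.28 + 0.1 = 0.4854.
Steady-state plasma level ∝ 1/CL, so new value = 73.7 / 0.4854 = 152 μg/mL.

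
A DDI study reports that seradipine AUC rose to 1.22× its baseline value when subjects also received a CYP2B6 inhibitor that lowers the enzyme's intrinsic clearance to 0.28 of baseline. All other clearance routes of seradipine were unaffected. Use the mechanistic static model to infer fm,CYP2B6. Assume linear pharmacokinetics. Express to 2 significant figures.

0.25

Let x = fm,CYP2B6. Because AUC ∝ 1/CL, relative clearance fell to 1/1.22 = 0.8197.
Only the CYP2B6 route changed, so 0.8197 = x·0.28 + (1 − x), giving x = 0.25.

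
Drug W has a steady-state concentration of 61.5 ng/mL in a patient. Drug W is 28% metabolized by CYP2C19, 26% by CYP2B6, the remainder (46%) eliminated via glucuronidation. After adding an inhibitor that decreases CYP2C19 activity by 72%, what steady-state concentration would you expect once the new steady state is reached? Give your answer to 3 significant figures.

77.0 ng/mL

CYP2C19: 0.28 × 0.28 = 0.0784
CYP2B6: 0.26 (unchanged)
Other: 0.46 (unchanged)
CL_new/CL_old = 0.0784 + 0.26 + 0.46 = 0.7984.
Steady-state concentration ∝ 1/CL, so new value = 61.5 / 0.7984 = 77.0 ng/mL.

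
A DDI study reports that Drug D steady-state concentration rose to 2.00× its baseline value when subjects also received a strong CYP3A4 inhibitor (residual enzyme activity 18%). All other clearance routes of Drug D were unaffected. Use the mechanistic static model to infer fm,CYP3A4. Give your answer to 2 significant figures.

Let x = fm,CYP3A4. Because steady-state concentration ∝ 1/CL, relative clearance fell to 1/2.00 = 0.5.
Setting x·0.18 + (1 − x) = 0.5 and solving: x = (0.5 − 1)/(0.18 − 1) = 0.61.

0.61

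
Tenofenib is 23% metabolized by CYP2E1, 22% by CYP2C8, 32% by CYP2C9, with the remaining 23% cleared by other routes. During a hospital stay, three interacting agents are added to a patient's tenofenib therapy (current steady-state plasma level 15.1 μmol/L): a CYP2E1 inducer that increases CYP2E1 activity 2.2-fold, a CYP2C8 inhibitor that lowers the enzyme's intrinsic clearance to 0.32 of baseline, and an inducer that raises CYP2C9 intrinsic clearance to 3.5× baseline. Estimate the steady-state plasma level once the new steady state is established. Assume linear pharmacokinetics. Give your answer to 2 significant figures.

The CYP2E1 pathway (23% of clearance) rises to 2.2× activity: 0.23 × 2.2 = 0.506.
The CYP2C8 pathway (22% of clearance) falls to 0.32× activity: 0.22 × 0.32 = 0.0704.
The CYP2C9 pathway (32% of clearance) increases to 3.5× activity: 0.32 × 3.5 = 1.12.
Non-CYP routes (23%) are unchanged.
Relative clearance = 0.506 + 0.0704 + 1.12 + 0.23 = 1.9264.
Dividing the baseline by the relative clearance: 15.1 / 1.9264 = 7.8 μmol/L.

7.8 μmol/L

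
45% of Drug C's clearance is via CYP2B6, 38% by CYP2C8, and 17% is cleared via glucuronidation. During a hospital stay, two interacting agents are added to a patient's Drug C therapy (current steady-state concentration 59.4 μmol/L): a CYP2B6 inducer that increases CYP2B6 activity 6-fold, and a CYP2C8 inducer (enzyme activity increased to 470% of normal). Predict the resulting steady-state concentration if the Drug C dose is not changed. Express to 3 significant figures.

CYP2B6: 0.45 × 6 = 2.7
CYP2C8: 0.38 × 4.7 = 1.786
Other: 0.17 (unchanged)
New clearance relative to baseline: 2.7 + 1.786 + 0.17 = 4.656.
Steady-state concentration ∝ 1/CL: new value = 59.4 / 4.656 = 12.8 μmol/L.

12.8 μmol/L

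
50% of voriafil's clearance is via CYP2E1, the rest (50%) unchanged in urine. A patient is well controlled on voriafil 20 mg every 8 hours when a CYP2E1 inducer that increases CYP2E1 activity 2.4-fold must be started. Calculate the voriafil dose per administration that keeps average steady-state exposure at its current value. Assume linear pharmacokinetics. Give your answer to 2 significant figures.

The CYP2E1 pathway (50% of clearance) rises to 2.4× activity: 0.5 × 2.4 = 1.2.
The remaining 50% of clearance is unaffected.
New clearance relative to baseline: 1.2 + 0.5 = 1.7.
Css,avg = (dose rate)/CL, so holding Css fixed requires dose ∝ CL: 20 × 1.7 = 34 mg.

34 mg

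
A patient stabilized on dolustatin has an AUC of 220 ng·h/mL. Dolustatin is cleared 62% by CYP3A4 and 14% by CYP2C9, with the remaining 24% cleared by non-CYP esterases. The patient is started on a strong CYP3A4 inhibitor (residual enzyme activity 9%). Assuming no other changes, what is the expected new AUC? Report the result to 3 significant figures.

The CYP3A4 pathway (62% of clearance) is reduced to 0.09× activity: 0.62 × 0.09 = 0.0558.
CYP2C9 (14%) and the residual 24% are unaffected.
Relative clearance = 0.0558 + 0.14 + 0.24 = 0.4358.
AUC ∝ 1/CL, so new value = 220 / 0.4358 = 505 ng·h/mL.

505 ng·h/mL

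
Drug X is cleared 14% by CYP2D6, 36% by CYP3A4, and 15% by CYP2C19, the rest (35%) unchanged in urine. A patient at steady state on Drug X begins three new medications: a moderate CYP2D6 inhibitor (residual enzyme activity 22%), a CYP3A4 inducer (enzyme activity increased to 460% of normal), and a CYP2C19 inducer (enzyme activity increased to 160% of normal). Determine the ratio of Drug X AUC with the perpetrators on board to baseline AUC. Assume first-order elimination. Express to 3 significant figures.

CYP2D6: 0.14 × 0.22 = 0.0308
CYP3A4: 0.36 × 4.6 = 1.656
CYP2C19: 0.15 × 1.6 = 0.24
Other: 0.35 (unchanged)
New clearance relative to baseline: 0.0308 + 1.656 + 0.24 + 0.35 = 2.2768.
Net AUC ratio = 1 / 2.2768 = 0.439.

0.439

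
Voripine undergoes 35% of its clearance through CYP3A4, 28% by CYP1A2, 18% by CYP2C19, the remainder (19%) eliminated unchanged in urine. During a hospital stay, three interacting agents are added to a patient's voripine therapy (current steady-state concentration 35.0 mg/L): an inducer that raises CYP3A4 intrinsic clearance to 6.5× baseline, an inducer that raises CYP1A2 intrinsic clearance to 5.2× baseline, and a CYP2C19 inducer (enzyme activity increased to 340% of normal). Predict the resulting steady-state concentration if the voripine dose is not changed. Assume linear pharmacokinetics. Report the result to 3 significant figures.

7.72 mg/L

The CYP3A4 pathway (35% of clearance) rises to 6.5× activity: 0.35 × 6.5 = 2.275.
The CYP1A2 pathway (28% of clearance) increases to 5.2× activity: 0.28 × 5.2 = 1.456.
The CYP2C19 pathway (18% of clearance) is boosted to 3.4× activity: 0.18 × 3.4 = 0.612.
Non-CYP routes (19%) are unchanged.
CL_new/CL_old = 2.275 + 1.456 + 0.612 + 0.19 = 4.533.
Dividing the baseline by the relative clearance: 35.0 / 4.533 = 7.72 mg/L.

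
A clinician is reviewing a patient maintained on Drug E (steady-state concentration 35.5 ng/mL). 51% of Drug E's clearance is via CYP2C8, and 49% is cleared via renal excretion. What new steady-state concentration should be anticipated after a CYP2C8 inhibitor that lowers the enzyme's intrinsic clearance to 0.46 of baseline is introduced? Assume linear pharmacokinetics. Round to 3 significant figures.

CYP2C8: 0.51 × 0.46 = 0.2346
Other: 0.49 (unchanged)
CL_new/CL_old = 0.2346 + 0.49 = 0.7246.
Steady-state concentration ∝ 1/CL, so new value = 35.5 / 0.7246 = 49.0 ng/mL.

49.0 ng/mL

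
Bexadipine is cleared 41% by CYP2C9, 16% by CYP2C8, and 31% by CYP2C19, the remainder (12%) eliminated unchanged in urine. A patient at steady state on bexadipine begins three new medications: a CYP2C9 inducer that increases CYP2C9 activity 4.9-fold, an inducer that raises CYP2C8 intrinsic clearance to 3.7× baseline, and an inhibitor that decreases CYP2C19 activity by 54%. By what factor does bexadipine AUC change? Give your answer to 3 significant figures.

0.349

CYP2C9: 0.41 × 4.9 = 2.009
CYP2C8: 0.16 × 3.7 = 0.592
CYP2C19: 0.31 × 0.46 = 0.1426
Other: 0.12 (unchanged)
CL_new/CL_old = 2.009 + 0.592 + 0.1426 + 0.12 = 2.8636.
Because AUC varies inversely with clearance, the combined effect is 1 / 2.8636 = 0.349.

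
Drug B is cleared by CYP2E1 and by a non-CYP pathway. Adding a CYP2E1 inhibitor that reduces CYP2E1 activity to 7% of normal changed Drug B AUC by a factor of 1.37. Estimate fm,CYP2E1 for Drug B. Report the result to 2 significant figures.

0.29

Write x for the fraction cleared via CYP2E1. The observed AUC change means clearance fell to 1/1.37 = 0.7299 of baseline.
Only the CYP2E1 route changed, so 0.7299 = x·0.07 + (1 − x), giving x = 0.29.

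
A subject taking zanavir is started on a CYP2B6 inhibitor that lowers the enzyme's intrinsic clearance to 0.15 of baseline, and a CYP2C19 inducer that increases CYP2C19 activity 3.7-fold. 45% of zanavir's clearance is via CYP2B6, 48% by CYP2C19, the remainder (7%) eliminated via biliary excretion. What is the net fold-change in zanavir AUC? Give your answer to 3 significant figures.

The CYP2B6 pathway (45% of clearance) is reduced to 0.15× activity: 0.45 × 0.15 = 0.0675.
The CYP2C19 pathway (48% of clearance) increases to 3.7× activity: 0.48 × 3.7 = 1.776.
The remaining 7% of clearance is unaffected.
Relative clearance = 0.0675 + 1.776 + 0.07 = 1.9135.
Net AUC ratio = 1 / 1.9135 = 0.523.

0.523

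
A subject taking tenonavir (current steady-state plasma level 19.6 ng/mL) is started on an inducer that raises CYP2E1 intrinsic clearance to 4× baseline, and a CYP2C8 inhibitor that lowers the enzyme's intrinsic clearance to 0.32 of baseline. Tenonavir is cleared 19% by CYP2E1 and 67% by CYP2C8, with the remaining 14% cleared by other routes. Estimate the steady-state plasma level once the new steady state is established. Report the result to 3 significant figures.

The CYP2E1 pathway (19% of clearance) is boosted to 4× activity: 0.19 × 4 = 0.76.
The CYP2C8 pathway (67% of clearance) falls to 0.32× activity: 0.67 × 0.32 = 0.2144.
Non-CYP routes (14%) are unchanged.
Relative clearance = 0.76 + 0.2144 + 0.14 = 1.1144.
Dividing the baseline by the relative clearance: 19.6 / 1.1144 = 17.6 ng/mL.

17.6 ng/mL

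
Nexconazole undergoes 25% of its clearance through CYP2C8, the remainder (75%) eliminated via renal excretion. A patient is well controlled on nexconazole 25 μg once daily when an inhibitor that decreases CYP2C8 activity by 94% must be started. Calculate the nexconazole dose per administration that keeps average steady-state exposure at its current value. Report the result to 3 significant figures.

CYP2C8: 0.25 × 0.06 = 0.015
Other: 0.75 (unchanged)
New clearance relative to baseline: 0.015 + 0.75 = 0.765.
To maintain the same steady-state level, dose must scale with clearance: new dose = 25 × 0.765 = 19.1 μg.

19.1 μg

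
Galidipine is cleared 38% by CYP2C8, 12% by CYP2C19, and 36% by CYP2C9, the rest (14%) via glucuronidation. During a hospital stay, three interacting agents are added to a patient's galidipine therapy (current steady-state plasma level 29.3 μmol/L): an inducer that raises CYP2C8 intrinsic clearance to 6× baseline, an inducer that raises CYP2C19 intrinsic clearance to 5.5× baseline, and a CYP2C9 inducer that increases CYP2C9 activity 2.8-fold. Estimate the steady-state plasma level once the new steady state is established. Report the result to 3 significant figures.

The CYP2C8 pathway (38% of clearance) rises to 6× activity: 0.38 × 6 = 2.28.
The CYP2C19 pathway (12% of clearance) rises to 5.5× activity: 0.12 × 5.5 = 0.66.
The CYP2C9 pathway (36% of clearance) is boosted to 2.8× activity: 0.36 × 2.8 = 1.008.
The remaining 14% of clearance is unaffected.
Relative clearance = 2.28 + 0.66 + 1.008 + 0.14 = 4.088.
Dividing the baseline by the relative clearance: 29.3 / 4.088 = 7.17 μmol/L.

7.17 μmol/L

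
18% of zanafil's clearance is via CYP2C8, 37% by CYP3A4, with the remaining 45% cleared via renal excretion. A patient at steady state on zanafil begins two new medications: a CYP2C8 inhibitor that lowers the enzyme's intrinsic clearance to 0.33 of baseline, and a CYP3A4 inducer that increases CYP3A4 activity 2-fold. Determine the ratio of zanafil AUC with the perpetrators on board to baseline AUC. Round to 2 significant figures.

0.80

The CYP2C8 pathway (18% of clearance) drops to 0.33× activity: 0.18 × 0.33 = 0.0594.
The CYP3A4 pathway (37% of clearance) is boosted to 2× activity: 0.37 × 2 = 0.74.
The remaining 45% of clearance is unaffected.
Relative clearance = 0.0594 + 0.74 + 0.45 = 1.2494.
Because AUC varies inversely with clearance, the combined effect is 1 / 1.2494 = 0.80.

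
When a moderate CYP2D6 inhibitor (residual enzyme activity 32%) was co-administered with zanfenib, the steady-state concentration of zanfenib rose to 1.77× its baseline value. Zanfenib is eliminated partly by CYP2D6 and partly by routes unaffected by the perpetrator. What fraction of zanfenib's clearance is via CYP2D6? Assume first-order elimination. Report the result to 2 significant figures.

CL'/CL = 1 / 1.77 = 0.565
0.32·fm + (1 − fm) = 0.565
fm = (0.565 − 1) / (0.32 − 1) = 0.64

0.64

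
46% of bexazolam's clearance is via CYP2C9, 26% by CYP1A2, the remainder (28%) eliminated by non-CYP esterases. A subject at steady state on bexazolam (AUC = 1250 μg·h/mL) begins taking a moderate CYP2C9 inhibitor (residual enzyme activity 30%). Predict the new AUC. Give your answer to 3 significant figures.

1.84 × 10³ μg·h/mL

CYP2C9: 0.46 × 0.3 = 0.138
CYP1A2: 0.26 (unchanged)
Other: 0.28 (unchanged)
Relative clearance = 0.138 + 0.26 + 0.28 = 0.678.
With dosing unchanged, AUC scales as 1/CL: 1250 / 0.678 = 1.84 × 10³ μg·h/mL.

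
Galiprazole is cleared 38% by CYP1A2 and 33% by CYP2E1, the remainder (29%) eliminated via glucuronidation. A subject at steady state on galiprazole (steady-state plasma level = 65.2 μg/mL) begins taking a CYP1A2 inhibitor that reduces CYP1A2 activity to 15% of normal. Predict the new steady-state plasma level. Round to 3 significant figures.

CYP1A2: 0.38 × 0.15 = 0.057
CYP2E1: 0.33 (unchanged)
Other: 0.29 (unchanged)
Relative clearance = 0.057 + 0.33 + 0.29 = 0.677.
With dosing unchanged, steady-state plasma level scales as 1/CL: 65.2 / 0.677 = 96.3 μg/mL.

96.3 μg/mL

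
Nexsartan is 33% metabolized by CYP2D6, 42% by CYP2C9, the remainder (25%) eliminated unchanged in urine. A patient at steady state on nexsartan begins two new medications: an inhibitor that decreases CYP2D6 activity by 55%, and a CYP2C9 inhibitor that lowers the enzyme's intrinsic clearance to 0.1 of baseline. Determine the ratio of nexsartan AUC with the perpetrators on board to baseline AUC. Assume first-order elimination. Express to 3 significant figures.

2.27

CYP2D6: 0.33 × 0.45 = 0.1485
CYP2C9: 0.42 × 0.1 = 0.042
Other: 0.25 (unchanged)
CL_new/CL_old = 0.1485 + 0.042 + 0.25 = 0.4405.
Because AUC varies inversely with clearance, the combined effect is 1 / 0.4405 = 2.27.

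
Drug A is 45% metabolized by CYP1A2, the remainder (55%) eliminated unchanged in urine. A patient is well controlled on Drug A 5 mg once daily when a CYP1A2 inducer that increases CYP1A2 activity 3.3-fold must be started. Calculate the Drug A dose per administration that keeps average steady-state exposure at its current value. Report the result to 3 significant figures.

The CYP1A2 pathway (45% of clearance) rises to 3.3× activity: 0.45 × 3.3 = 1.485.
The remaining 55% of clearance is unaffected.
CL_new/CL_old = 1.485 + 0.55 = 2.035.
To maintain the same steady-state level, dose must scale with clearance: new dose = 5 × 2.035 = 10.2 mg.

10.2 mg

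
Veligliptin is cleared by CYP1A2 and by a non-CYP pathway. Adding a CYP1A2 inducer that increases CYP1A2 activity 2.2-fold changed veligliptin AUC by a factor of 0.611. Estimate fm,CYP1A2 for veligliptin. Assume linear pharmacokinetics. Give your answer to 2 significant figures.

0.53

Let fm be the CYP1A2 fraction. New clearance relative to baseline = fm × 2.2 + (1 − fm).
AUC ratio = 1 / (new CL fraction), so new CL fraction = 1 / 0.611 = 1.637.
fm × 2.2 + 1 − fm = 1.637  ⇒  fm × (2.2 − 1) = 0.6367  ⇒  fm = 0.53.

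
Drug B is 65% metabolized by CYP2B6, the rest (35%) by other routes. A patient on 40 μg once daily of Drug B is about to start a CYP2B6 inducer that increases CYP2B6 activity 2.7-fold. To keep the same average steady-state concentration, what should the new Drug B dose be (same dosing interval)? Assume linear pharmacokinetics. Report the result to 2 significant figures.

The CYP2B6 pathway (65% of clearance) rises to 2.7× activity: 0.65 × 2.7 = 1.755.
The remaining 35% of clearance is unaffected.
Relative clearance = 1.755 + 0.35 = 2.105.
Exposure is unchanged when dose changes in proportion to clearance. New dose = 40 μg × 2.105 = 84 μg.

84 μg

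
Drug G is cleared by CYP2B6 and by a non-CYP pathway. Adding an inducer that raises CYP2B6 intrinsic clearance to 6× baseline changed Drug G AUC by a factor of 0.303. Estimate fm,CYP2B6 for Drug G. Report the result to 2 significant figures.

0.46

Let fm be the CYP2B6 fraction. New clearance relative to baseline = fm × 6 + (1 − fm).
AUC ratio = 1 / (new CL fraction), so new CL fraction = 1 / 0.303 = 3.3.
fm × 6 + 1 − fm = 3.3  ⇒  fm × (6 − 1) = 2.3  ⇒  fm = 0.46.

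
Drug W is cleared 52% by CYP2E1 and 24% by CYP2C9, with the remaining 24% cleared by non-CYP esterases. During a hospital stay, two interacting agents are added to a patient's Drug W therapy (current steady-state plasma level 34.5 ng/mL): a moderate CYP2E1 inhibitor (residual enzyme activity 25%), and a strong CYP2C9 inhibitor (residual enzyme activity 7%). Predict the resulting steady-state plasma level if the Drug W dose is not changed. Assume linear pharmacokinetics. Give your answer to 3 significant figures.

The CYP2E1 pathway (52% of clearance) is reduced to 0.25× activity: 0.52 × 0.25 = 0.13.
The CYP2C9 pathway (24% of clearance) falls to 0.07× activity: 0.24 × 0.07 = 0.0168.
Non-CYP routes (24%) are unchanged.
Relative clearance = 0.13 + 0.0168 + 0.24 = 0.3868.
New steady-state plasma level = 34.5 / 0.3868 = 89.2 ng/mL (concentration scales inversely with clearance).

89.2 ng/mL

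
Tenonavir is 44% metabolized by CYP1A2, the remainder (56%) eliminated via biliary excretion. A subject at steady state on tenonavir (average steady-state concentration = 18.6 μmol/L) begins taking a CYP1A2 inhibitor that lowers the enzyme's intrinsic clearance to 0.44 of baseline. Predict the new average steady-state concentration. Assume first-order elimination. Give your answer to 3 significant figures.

CYP1A2: 0.44 × 0.44 = 0.1936
Other: 0.56 (unchanged)
New clearance relative to baseline: 0.1936 + 0.56 = 0.7536.
New average steady-state concentration = baseline ÷ relative clearance = 18.6 / 0.7536 = 24.7 μmol/L.

24.7 μmol/L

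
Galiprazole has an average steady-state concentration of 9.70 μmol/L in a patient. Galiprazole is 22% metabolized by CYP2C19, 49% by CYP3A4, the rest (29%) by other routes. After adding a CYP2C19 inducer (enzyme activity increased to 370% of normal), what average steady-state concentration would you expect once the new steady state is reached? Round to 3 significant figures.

6.09 μmol/L

The CYP2C19 pathway (22% of clearance) rises to 3.7× activity: 0.22 × 3.7 = 0.814.
CYP3A4 (49%) and the residual 29% are unaffected.
Relative clearance = 0.814 + 0.49 + 0.29 = 1.594.
Average steady-state concentration ∝ 1/CL, so new value = 9.70 / 1.594 = 6.09 μmol/L.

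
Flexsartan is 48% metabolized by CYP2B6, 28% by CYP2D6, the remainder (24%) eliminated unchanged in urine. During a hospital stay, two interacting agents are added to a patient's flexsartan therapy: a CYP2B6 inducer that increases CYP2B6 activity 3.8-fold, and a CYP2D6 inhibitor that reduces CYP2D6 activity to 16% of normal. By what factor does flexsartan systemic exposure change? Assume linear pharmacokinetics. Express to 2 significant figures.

0.47

CYP2B6: 0.48 × 3.8 = 1.824
CYP2D6: 0.28 × 0.16 = 0.0448
Other: 0.24 (unchanged)
New clearance relative to baseline: 1.824 + 0.0448 + 0.24 = 2.1088.
Net systemic exposure ratio = 1 / 2.1088 = 0.47.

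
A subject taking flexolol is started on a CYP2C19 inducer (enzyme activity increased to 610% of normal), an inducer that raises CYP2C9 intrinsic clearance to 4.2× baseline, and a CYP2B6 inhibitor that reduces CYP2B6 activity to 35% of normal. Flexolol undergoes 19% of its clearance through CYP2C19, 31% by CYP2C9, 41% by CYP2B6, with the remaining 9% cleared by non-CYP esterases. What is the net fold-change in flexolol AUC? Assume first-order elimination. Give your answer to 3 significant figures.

The CYP2C19 pathway (19% of clearance) rises to 6.1× activity: 0.19 × 6.1 = 1.159.
The CYP2C9 pathway (31% of clearance) increases to 4.2× activity: 0.31 × 4.2 = 1.302.
The CYP2B6 pathway (41% of clearance) falls to 0.35× activity: 0.41 × 0.35 = 0.1435.
The remaining 9% of clearance is unaffected.
CL_new/CL_old = 1.159 + 1.302 + 0.1435 + 0.09 = 2.6945.
Because AUC varies inversely with clearance, the combined effect is 1 / 2.6945 = 0.371.

0.371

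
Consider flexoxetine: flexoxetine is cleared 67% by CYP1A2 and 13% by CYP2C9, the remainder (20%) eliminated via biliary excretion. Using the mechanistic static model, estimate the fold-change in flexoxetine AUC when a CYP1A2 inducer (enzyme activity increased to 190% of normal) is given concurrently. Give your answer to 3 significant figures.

0.624

The CYP1A2 pathway (67% of clearance) increases to 1.9× activity: 0.67 × 1.9 = 1.273.
CYP2C9 (13%) and the residual 20% are unaffected.
Relative clearance = 1.273 + 0.13 + 0.2 = 1.603.
AUC ratio = CL_old/CL_new = 1 / 1.603 = 0.624.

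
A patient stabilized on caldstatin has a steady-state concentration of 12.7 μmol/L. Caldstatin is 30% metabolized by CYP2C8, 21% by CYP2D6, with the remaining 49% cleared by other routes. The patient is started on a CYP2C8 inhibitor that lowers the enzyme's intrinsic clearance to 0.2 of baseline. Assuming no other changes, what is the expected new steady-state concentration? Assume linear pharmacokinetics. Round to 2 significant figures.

The CYP2C8 pathway (30% of clearance) falls to 0.2× activity: 0.3 × 0.2 = 0.06.
CYP2D6 (21%) and the residual 49% are unaffected.
Relative clearance = 0.06 + 0.21 + 0.49 = 0.76.
Steady-state concentration ∝ 1/CL, so new value = 12.7 / 0.76 = 17 μmol/L.

17 μmol/L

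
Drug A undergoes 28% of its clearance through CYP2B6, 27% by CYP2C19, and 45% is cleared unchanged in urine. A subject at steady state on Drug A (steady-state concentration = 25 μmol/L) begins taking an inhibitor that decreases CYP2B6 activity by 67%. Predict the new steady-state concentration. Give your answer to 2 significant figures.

31 μmol/L

The CYP2B6 pathway (28% of clearance) drops to 0.33× activity: 0.28 × 0.33 = 0.0924.
CYP2C19 (27%) and the residual 45% are unaffected.
CL_new/CL_old = 0.0924 + 0.27 + 0.45 = 0.8124.
New steady-state concentration = baseline ÷ relative clearance = 25 / 0.8124 = 31 μmol/L.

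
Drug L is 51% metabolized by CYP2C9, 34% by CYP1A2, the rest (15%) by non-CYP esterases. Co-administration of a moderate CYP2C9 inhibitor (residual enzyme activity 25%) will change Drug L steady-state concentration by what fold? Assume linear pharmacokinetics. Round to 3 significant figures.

1.62

The CYP2C9 pathway (51% of clearance) is reduced to 0.25× activity: 0.51 × 0.25 = 0.1275.
CYP1A2 (34%) and the residual 15% are unaffected.
Relative clearance = 0.1275 + 0.34 + 0.15 = 0.6175.
Since steady-state concentration ∝ 1/CL, the ratio is 1 / 0.6175 = 1.62.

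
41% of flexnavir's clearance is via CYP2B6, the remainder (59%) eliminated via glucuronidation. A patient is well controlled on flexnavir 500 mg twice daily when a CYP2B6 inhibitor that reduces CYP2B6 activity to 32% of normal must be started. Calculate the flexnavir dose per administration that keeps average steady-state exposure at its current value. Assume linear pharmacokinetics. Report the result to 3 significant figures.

361 mg

CYP2B6: 0.41 × 0.32 = 0.1312
Other: 0.59 (unchanged)
CL_new/CL_old = 0.1312 + 0.59 = 0.7212.
Css,avg = (dose rate)/CL, so holding Css fixed requires dose ∝ CL: 500 × 0.7212 = 361 mg.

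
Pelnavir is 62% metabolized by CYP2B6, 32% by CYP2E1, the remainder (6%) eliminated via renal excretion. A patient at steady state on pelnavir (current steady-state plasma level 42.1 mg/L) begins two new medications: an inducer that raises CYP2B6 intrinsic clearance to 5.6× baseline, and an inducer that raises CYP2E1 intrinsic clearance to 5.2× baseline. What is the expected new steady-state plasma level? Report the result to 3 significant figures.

8.10 mg/L

CYP2B6: 0.62 × 5.6 = 3.472
CYP2E1: 0.32 × 5.2 = 1.664
Other: 0.06 (unchanged)
New clearance relative to baseline: 3.472 + 1.664 + 0.06 = 5.196.
Dividing the baseline by the relative clearance: 42.1 / 5.196 = 8.10 mg/L.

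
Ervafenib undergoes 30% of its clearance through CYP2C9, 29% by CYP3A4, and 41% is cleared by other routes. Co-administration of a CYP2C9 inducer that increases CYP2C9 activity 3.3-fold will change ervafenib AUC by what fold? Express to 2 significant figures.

0.59

The CYP2C9 pathway (30% of clearance) is boosted to 3.3× activity: 0.3 × 3.3 = 0.99.
CYP3A4 (29%) and the residual 41% are unaffected.
CL_new/CL_old = 0.99 + 0.29 + 0.41 = 1.69.
Since AUC ∝ 1/CL, the ratio is 1 / 1.69 = 0.59.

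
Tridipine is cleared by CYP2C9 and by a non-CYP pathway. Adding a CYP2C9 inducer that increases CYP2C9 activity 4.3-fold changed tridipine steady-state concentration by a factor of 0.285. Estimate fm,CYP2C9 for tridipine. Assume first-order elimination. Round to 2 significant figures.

0.76

CL'/CL = 1 / 0.285 = 3.509
4.3·fm + (1 − fm) = 3.509
fm = (3.509 − 1) / (4.3 − 1) = 0.76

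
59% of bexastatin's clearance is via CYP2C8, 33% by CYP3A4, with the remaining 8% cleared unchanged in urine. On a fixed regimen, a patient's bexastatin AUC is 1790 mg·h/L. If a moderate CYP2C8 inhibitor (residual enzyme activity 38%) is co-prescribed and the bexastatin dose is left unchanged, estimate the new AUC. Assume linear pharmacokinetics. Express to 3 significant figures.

CYP2C8: 0.59 × 0.38 = 0.2242
CYP3A4: 0.33 (unchanged)
Other: 0.08 (unchanged)
CL_new/CL_old = 0.2242 + 0.33 + 0.08 = 0.6342.
AUC ∝ 1/CL, so new value = 1790 / 0.6342 = 2.82 × 10³ mg·h/L.

2.82 × 10³ mg·h/L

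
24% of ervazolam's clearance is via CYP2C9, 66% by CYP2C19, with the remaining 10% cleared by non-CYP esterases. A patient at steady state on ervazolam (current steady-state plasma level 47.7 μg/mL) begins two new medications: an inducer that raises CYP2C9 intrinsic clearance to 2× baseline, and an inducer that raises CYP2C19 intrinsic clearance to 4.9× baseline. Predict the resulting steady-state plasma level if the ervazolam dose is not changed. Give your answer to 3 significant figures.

The CYP2C9 pathway (24% of clearance) is boosted to 2× activity: 0.24 × 2 = 0.48.
The CYP2C19 pathway (66% of clearance) rises to 4.9× activity: 0.66 × 4.9 = 3.234.
The remaining 10% of clearance is unaffected.
New clearance relative to baseline: 0.48 + 3.234 + 0.1 = 3.814.
Steady-state plasma level ∝ 1/CL: new value = 47.7 / 3.814 = 12.5 μg/mL.

12.5 μg/mL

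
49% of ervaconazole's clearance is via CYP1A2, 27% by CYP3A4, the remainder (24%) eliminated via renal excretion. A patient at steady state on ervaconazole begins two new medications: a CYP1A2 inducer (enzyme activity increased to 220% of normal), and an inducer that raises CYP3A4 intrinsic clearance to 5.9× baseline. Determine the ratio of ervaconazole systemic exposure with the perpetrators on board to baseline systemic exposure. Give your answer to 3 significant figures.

The CYP1A2 pathway (49% of clearance) increases to 2.2× activity: 0.49 × 2.2 = 1.078.
The CYP3A4 pathway (27% of clearance) rises to 5.9× activity: 0.27 × 5.9 = 1.593.
Non-CYP routes (24%) are unchanged.
CL_new/CL_old = 1.078 + 1.593 + 0.24 = 2.911.
Net systemic exposure ratio = 1 / 2.911 = 0.344.

0.344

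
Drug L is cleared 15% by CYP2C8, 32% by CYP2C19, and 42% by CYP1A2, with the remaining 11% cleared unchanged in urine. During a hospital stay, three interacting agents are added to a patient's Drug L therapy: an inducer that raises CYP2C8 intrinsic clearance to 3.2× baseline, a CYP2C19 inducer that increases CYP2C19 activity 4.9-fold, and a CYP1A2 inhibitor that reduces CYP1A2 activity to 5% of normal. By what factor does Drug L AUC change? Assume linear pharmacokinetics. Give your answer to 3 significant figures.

0.459

The CYP2C8 pathway (15% of clearance) is boosted to 3.2× activity: 0.15 × 3.2 = 0.48.
The CYP2C19 pathway (32% of clearance) rises to 4.9× activity: 0.32 × 4.9 = 1.568.
The CYP1A2 pathway (42% of clearance) is reduced to 0.05× activity: 0.42 × 0.05 = 0.021.
The remaining 11% of clearance is unaffected.
Relative clearance = 0.48 + 1.568 + 0.021 + 0.11 = 2.179.
AUC ∝ 1/CL: fold-change = 1 / 2.179 = 0.459.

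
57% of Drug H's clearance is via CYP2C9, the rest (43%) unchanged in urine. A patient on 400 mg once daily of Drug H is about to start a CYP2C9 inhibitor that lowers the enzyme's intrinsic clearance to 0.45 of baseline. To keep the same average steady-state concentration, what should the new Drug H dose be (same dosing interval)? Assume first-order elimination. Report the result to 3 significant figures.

275 mg

The CYP2C9 pathway (57% of clearance) is reduced to 0.45× activity: 0.57 × 0.45 = 0.2565.
Non-CYP routes (43%) are unchanged.
New clearance relative to baseline: 0.2565 + 0.43 = 0.6865.
Exposure is unchanged when dose changes in proportion to clearance. New dose = 400 mg × 0.6865 = 275 mg.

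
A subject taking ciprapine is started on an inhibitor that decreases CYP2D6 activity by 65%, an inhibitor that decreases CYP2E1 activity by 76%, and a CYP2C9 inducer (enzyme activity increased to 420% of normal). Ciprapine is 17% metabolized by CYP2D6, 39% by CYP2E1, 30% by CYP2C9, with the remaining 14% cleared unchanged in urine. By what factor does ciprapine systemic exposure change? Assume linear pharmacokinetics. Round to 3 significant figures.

0.644

The CYP2D6 pathway (17% of clearance) drops to 0.35× activity: 0.17 × 0.35 = 0.0595.
The CYP2E1 pathway (39% of clearance) falls to 0.24× activity: 0.39 × 0.24 = 0.0936.
The CYP2C9 pathway (30% of clearance) is boosted to 4.2× activity: 0.3 × 4.2 = 1.26.
Non-CYP routes (14%) are unchanged.
Relative clearance = 0.0595 + 0.0936 + 1.26 + 0.14 = 1.5531.
Net systemic exposure ratio = 1 / 1.5531 = 0.644.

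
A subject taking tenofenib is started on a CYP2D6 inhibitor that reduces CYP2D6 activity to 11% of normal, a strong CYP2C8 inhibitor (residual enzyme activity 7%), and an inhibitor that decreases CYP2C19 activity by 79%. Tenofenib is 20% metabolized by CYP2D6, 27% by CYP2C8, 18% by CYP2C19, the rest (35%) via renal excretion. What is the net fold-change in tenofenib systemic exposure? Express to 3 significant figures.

2.33

The CYP2D6 pathway (20% of clearance) is reduced to 0.11× activity: 0.2 × 0.11 = 0.022.
The CYP2C8 pathway (27% of clearance) is reduced to 0.07× activity: 0.27 × 0.07 = 0.0189.
The CYP2C19 pathway (18% of clearance) is reduced to 0.21× activity: 0.18 × 0.21 = 0.0378.
Non-CYP routes (35%) are unchanged.
CL_new/CL_old = 0.022 + 0.0189 + 0.0378 + 0.35 = 0.4287.
Because systemic exposure varies inversely with clearance, the combined effect is 1 / 0.4287 = 2.33.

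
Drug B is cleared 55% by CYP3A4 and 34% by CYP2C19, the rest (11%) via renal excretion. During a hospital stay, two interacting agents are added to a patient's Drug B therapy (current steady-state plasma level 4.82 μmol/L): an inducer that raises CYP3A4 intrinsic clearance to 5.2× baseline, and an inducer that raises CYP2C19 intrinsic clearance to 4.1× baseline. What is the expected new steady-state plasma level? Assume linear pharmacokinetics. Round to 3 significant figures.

1.10 μmol/L

The CYP3A4 pathway (55% of clearance) increases to 5.2× activity: 0.55 × 5.2 = 2.86.
The CYP2C19 pathway (34% of clearance) is boosted to 4.1× activity: 0.34 × 4.1 = 1.394.
The remaining 11% of clearance is unaffected.
Relative clearance = 2.86 + 1.394 + 0.11 = 4.364.
Dividing the baseline by the relative clearance: 4.82 / 4.364 = 1.10 μmol/L.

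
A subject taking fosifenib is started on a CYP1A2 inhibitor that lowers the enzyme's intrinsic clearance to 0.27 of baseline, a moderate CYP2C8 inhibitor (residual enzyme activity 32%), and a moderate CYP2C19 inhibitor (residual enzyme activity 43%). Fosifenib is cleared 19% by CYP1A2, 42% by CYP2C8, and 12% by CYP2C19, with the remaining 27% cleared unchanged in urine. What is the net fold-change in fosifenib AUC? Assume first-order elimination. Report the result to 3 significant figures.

CYP1A2: 0.19 × 0.27 = 0.0513
CYP2C8: 0.42 × 0.32 = 0.1344
CYP2C19: 0.12 × 0.43 = 0.0516
Other: 0.27 (unchanged)
Relative clearance = 0.0513 + 0.1344 + 0.0516 + 0.27 = 0.5073.
AUC ∝ 1/CL: fold-change = 1 / 0.5073 = 1.97.

1.97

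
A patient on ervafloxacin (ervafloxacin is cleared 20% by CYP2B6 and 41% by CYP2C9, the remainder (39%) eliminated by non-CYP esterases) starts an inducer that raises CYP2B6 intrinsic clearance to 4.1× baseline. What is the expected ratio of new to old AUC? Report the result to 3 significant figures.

0.617

CYP2B6: 0.2 × 4.1 = 0.82
CYP2C9: 0.41 (unchanged)
Other: 0.39 (unchanged)
New clearance relative to baseline: 0.82 + 0.41 + 0.39 = 1.62.
AUC is inversely proportional to clearance, so the fold-change is 1 / 1.62 = 0.617.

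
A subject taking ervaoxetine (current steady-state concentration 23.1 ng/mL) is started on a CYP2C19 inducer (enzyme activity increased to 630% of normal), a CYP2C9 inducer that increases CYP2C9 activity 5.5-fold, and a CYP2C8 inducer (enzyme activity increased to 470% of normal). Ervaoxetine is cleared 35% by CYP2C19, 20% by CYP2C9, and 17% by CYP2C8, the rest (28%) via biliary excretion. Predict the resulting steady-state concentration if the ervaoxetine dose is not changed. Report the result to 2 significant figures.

5.3 ng/mL

The CYP2C19 pathway (35% of clearance) rises to 6.3× activity: 0.35 × 6.3 = 2.205.
The CYP2C9 pathway (20% of clearance) increases to 5.5× activity: 0.2 × 5.5 = 1.1.
The CYP2C8 pathway (17% of clearance) rises to 4.7× activity: 0.17 × 4.7 = 0.799.
The remaining 28% of clearance is unaffected.
Relative clearance = 2.205 + 1.1 + 0.799 + 0.28 = 4.384.
New steady-state concentration = 23.1 / 4.384 = 5.3 ng/mL (concentration scales inversely with clearance).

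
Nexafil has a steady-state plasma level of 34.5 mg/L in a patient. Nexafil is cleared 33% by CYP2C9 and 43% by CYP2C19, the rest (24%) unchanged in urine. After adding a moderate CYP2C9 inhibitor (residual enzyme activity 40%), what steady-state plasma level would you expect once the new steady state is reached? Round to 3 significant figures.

43.0 mg/L

CYP2C9: 0.33 × 0.4 = 0.132
CYP2C19: 0.43 (unchanged)
Other: 0.24 (unchanged)
CL_new/CL_old = 0.132 + 0.43 + 0.24 = 0.802.
Steady-state plasma level ∝ 1/CL, so new value = 34.5 / 0.802 = 43.0 mg/L.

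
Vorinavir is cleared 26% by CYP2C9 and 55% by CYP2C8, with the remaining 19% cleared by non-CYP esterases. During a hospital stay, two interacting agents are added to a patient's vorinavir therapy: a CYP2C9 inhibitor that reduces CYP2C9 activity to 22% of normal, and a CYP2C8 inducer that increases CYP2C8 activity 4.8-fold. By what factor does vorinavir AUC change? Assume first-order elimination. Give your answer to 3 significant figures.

The CYP2C9 pathway (26% of clearance) drops to 0.22× activity: 0.26 × 0.22 = 0.0572.
The CYP2C8 pathway (55% of clearance) increases to 4.8× activity: 0.55 × 4.8 = 2.64.
Non-CYP routes (19%) are unchanged.
CL_new/CL_old = 0.0572 + 2.64 + 0.19 = 2.8872.
Net AUC ratio = 1 / 2.8872 = 0.346.

0.346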